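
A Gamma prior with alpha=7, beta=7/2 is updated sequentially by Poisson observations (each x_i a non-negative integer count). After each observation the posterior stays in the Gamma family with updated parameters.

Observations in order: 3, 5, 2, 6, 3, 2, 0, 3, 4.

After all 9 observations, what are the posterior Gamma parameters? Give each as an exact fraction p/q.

obs 1: x=3 → posterior Gamma(10, 9/2)
obs 2: x=5 → posterior Gamma(15, 11/2)
obs 3: x=2 → posterior Gamma(17, 13/2)
obs 4: x=6 → posterior Gamma(23, 15/2)
obs 5: x=3 → posterior Gamma(26, 17/2)
obs 6: x=2 → posterior Gamma(28, 19/2)
obs 7: x=0 → posterior Gamma(28, 21/2)
obs 8: x=3 → posterior Gamma(31, 23/2)
obs 9: x=4 → posterior Gamma(35, 25/2)

alpha=35, beta=25/2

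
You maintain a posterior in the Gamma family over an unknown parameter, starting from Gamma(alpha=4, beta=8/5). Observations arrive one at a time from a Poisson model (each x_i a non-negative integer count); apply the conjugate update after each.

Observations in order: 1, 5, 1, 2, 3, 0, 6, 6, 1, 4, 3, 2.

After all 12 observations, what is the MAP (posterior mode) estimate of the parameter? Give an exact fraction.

185/68

obs 1: x=1 → posterior Gamma(5, 13/5)
obs 2: x=5 → posterior Gamma(10, 18/5)
obs 3: x=1 → posterior Gamma(11, 23/5)
obs 4: x=2 → posterior Gamma(13, 28/5)
obs 5: x=3 → posterior Gamma(16, 33/5)
obs 6: x=0 → posterior Gamma(16, 38/5)
obs 7: x=6 → posterior Gamma(22, 43/5)
obs 8: x=6 → posterior Gamma(28, 48/5)
obs 9: x=1 → posterior Gamma(29, 53/5)
obs 10: x=4 → posterior Gamma(33, 58/5)
obs 11: x=3 → posterior Gamma(36, 63/5)
obs 12: x=2 → posterior Gamma(38, 68/5)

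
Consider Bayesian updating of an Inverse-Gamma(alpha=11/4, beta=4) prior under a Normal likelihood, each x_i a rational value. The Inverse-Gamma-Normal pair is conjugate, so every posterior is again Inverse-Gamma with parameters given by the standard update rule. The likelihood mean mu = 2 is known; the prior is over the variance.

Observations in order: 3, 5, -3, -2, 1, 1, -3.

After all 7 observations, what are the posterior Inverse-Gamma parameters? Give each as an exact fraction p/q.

alpha=25/4, beta=43

obs 1: x=3 → posterior Inverse-Gamma(13/4, 9/2)
obs 2: x=5 → posterior Inverse-Gamma(15/4, 9)
obs 3: x=-3 → posterior Inverse-Gamma(17/4, 43/2)
obs 4: x=-2 → posterior Inverse-Gamma(19/4, 59/2)
obs 5: x=1 → posterior Inverse-Gamma(21/4, 30)
obs 6: x=1 → posterior Inverse-Gamma(23/4, 61/2)
obs 7: x=-3 → posterior Inverse-Gamma(25/4, 43)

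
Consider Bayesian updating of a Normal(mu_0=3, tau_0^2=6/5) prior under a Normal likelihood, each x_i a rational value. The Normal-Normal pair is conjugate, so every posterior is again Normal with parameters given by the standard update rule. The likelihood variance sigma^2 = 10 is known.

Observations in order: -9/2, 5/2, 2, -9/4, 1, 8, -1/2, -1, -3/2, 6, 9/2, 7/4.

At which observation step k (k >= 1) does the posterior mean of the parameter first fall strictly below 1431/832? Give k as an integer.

obs 1: x=-9/2 → posterior Normal(123/56, 15/14)
obs 2: x=5/2 → posterior Normal(69/31, 30/31)
obs 3: x=2 → posterior Normal(75/34, 15/17)
obs 4: x=-9/4 → posterior Normal(273/148, 30/37)
obs 5: x=1 → posterior Normal(57/32, 3/4)
obs 6: x=8 → posterior Normal(381/172, 30/43)
obs 7: x=-1/2 → posterior Normal(375/184, 15/23)
obs 8: x=-1 → posterior Normal(363/196, 30/49)
obs 9: x=-3/2 → posterior Normal(345/208, 15/26)
obs 10: x=6 → posterior Normal(417/220, 6/11)
obs 11: x=9/2 → posterior Normal(471/232, 15/29)
obs 12: x=7/4 → posterior Normal(123/61, 30/61)

k = 9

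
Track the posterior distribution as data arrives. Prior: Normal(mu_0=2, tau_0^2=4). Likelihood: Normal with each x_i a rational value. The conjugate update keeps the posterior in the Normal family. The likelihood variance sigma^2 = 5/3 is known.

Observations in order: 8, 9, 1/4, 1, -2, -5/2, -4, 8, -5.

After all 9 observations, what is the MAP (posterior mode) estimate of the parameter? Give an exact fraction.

obs 1: x=8 → posterior Normal(106/17, 20/17)
obs 2: x=9 → posterior Normal(214/29, 20/29)
obs 3: x=1/4 → posterior Normal(217/41, 20/41)
obs 4: x=1 → posterior Normal(229/53, 20/53)
obs 5: x=-2 → posterior Normal(41/13, 4/13)
obs 6: x=-5/2 → posterior Normal(25/11, 20/77)
obs 7: x=-4 → posterior Normal(127/89, 20/89)
obs 8: x=8 → posterior Normal(223/101, 20/101)
obs 9: x=-5 → posterior Normal(163/113, 20/113)

163/113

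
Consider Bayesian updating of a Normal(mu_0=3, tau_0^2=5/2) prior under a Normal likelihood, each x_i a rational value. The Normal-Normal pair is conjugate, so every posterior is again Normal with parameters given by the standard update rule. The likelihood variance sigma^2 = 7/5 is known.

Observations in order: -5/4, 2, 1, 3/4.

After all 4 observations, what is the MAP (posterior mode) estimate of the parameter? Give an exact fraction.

obs 1: x=-5/4 → posterior Normal(43/156, 35/39)
obs 2: x=2 → posterior Normal(243/256, 35/64)
obs 3: x=1 → posterior Normal(343/356, 35/89)
obs 4: x=3/4 → posterior Normal(11/12, 35/114)

11/12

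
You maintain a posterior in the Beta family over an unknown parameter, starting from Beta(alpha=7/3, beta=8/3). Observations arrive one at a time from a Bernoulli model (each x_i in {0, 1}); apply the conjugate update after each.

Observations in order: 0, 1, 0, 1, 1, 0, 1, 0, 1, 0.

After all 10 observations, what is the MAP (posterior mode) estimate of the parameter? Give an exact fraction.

obs 1: x=0 → posterior Beta(7/3, 11/3)
obs 2: x=1 → posterior Beta(10/3, 11/3)
obs 3: x=0 → posterior Beta(10/3, 14/3)
obs 4: x=1 → posterior Beta(13/3, 14/3)
obs 5: x=1 → posterior Beta(16/3, 14/3)
obs 6: x=0 → posterior Beta(16/3, 17/3)
obs 7: x=1 → posterior Beta(19/3, 17/3)
obs 8: x=0 → posterior Beta(19/3, 20/3)
obs 9: x=1 → posterior Beta(22/3, 20/3)
obs 10: x=0 → posterior Beta(22/3, 23/3)

19/39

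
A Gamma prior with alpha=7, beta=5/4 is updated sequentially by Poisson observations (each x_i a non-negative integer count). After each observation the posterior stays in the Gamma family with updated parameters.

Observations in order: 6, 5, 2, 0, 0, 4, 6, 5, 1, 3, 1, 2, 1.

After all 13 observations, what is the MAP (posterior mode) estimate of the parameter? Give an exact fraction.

obs 1: x=6 → posterior Gamma(13, 9/4)
obs 2: x=5 → posterior Gamma(18, 13/4)
obs 3: x=2 → posterior Gamma(20, 17/4)
obs 4: x=0 → posterior Gamma(20, 21/4)
obs 5: x=0 → posterior Gamma(20, 25/4)
obs 6: x=4 → posterior Gamma(24, 29/4)
obs 7: x=6 → posterior Gamma(30, 33/4)
obs 8: x=5 → posterior Gamma(35, 37/4)
obs 9: x=1 → posterior Gamma(36, 41/4)
obs 10: x=3 → posterior Gamma(39, 45/4)
obs 11: x=1 → posterior Gamma(40, 49/4)
obs 12: x=2 → posterior Gamma(42, 53/4)
obs 13: x=1 → posterior Gamma(43, 57/4)

56/19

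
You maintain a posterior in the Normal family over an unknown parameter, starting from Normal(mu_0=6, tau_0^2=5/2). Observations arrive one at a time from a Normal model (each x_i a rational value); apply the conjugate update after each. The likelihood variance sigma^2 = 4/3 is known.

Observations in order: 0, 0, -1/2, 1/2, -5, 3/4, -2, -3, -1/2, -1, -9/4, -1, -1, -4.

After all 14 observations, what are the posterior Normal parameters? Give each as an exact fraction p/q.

mu_0=-237/218, tau_0^2=10/109

obs 1: x=0 → posterior Normal(48/23, 20/23)
obs 2: x=0 → posterior Normal(24/19, 10/19)
obs 3: x=-1/2 → posterior Normal(81/106, 20/53)
obs 4: x=1/2 → posterior Normal(12/17, 5/17)
obs 5: x=-5 → posterior Normal(-27/83, 20/83)
obs 6: x=3/4 → posterior Normal(-9/56, 10/49)
obs 7: x=-2 → posterior Normal(-183/452, 20/113)
obs 8: x=-3 → posterior Normal(-363/512, 5/32)
obs 9: x=-1/2 → posterior Normal(-393/572, 20/143)
obs 10: x=-1 → posterior Normal(-453/632, 10/79)
obs 11: x=-9/4 → posterior Normal(-147/173, 20/173)
obs 12: x=-1 → posterior Normal(-81/94, 5/47)
obs 13: x=-1 → posterior Normal(-177/203, 20/203)
obs 14: x=-4 → posterior Normal(-237/218, 10/109)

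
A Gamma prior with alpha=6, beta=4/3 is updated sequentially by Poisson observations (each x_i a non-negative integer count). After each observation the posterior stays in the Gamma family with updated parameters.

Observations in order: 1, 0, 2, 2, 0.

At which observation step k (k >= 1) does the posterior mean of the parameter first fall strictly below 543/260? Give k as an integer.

k = 3

obs 1: x=1 → posterior Gamma(7, 7/3)
obs 2: x=0 → posterior Gamma(7, 10/3)
obs 3: x=2 → posterior Gamma(9, 13/3)
obs 4: x=2 → posterior Gamma(11, 16/3)
obs 5: x=0 → posterior Gamma(11, 19/3)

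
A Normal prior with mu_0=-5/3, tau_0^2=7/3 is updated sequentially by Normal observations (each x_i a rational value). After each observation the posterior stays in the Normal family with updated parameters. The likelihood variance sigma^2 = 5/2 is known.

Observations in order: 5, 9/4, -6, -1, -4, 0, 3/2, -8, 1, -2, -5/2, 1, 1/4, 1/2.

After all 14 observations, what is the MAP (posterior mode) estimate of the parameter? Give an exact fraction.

obs 1: x=5 → posterior Normal(45/29, 35/29)
obs 2: x=9/4 → posterior Normal(153/86, 35/43)
obs 3: x=-6 → posterior Normal(-5/38, 35/57)
obs 4: x=-1 → posterior Normal(-43/142, 35/71)
obs 5: x=-4 → posterior Normal(-31/34, 7/17)
obs 6: x=0 → posterior Normal(-155/198, 35/99)
obs 7: x=3/2 → posterior Normal(-1/2, 35/113)
obs 8: x=-8 → posterior Normal(-337/254, 35/127)
obs 9: x=1 → posterior Normal(-103/94, 35/141)
obs 10: x=-2 → posterior Normal(-73/62, 7/31)
obs 11: x=-5/2 → posterior Normal(-435/338, 35/169)
obs 12: x=1 → posterior Normal(-407/366, 35/183)
obs 13: x=1/4 → posterior Normal(-200/197, 35/197)
obs 14: x=1/2 → posterior Normal(-193/211, 35/211)

-193/211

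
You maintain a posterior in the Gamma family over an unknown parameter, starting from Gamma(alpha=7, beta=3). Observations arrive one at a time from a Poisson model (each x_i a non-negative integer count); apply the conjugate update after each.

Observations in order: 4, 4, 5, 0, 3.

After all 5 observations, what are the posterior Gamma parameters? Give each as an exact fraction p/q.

obs 1: x=4 → posterior Gamma(11, 4)
obs 2: x=4 → posterior Gamma(15, 5)
obs 3: x=5 → posterior Gamma(20, 6)
obs 4: x=0 → posterior Gamma(20, 7)
obs 5: x=3 → posterior Gamma(23, 8)

alpha=23, beta=8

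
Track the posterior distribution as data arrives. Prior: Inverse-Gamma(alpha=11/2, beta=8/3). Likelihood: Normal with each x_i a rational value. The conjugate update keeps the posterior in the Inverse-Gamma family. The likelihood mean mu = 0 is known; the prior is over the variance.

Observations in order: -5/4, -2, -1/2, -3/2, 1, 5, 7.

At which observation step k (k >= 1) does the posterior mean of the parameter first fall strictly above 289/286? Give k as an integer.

obs 1: x=-5/4 → posterior Inverse-Gamma(6, 331/96)
obs 2: x=-2 → posterior Inverse-Gamma(13/2, 523/96)
obs 3: x=-1/2 → posterior Inverse-Gamma(7, 535/96)
obs 4: x=-3/2 → posterior Inverse-Gamma(15/2, 643/96)
obs 5: x=1 → posterior Inverse-Gamma(8, 691/96)
obs 6: x=5 → posterior Inverse-Gamma(17/2, 1891/96)
obs 7: x=7 → posterior Inverse-Gamma(9, 4243/96)

k = 4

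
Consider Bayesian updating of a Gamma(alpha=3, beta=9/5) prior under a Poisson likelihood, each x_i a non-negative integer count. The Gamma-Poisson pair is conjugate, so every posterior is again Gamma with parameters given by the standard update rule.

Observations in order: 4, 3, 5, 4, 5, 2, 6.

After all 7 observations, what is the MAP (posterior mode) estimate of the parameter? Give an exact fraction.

155/44

obs 1: x=4 → posterior Gamma(7, 14/5)
obs 2: x=3 → posterior Gamma(10, 19/5)
obs 3: x=5 → posterior Gamma(15, 24/5)
obs 4: x=4 → posterior Gamma(19, 29/5)
obs 5: x=5 → posterior Gamma(24, 34/5)
obs 6: x=2 → posterior Gamma(26, 39/5)
obs 7: x=6 → posterior Gamma(32, 44/5)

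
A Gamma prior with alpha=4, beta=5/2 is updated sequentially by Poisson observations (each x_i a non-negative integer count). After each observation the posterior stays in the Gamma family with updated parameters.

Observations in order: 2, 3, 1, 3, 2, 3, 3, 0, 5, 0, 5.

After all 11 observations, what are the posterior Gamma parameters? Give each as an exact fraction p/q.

obs 1: x=2 → posterior Gamma(6, 7/2)
obs 2: x=3 → posterior Gamma(9, 9/2)
obs 3: x=1 → posterior Gamma(10, 11/2)
obs 4: x=3 → posterior Gamma(13, 13/2)
obs 5: x=2 → posterior Gamma(15, 15/2)
obs 6: x=3 → posterior Gamma(18, 17/2)
obs 7: x=3 → posterior Gamma(21, 19/2)
obs 8: x=0 → posterior Gamma(21, 21/2)
obs 9: x=5 → posterior Gamma(26, 23/2)
obs 10: x=0 → posterior Gamma(26, 25/2)
obs 11: x=5 → posterior Gamma(31, 27/2)

alpha=31, beta=27/2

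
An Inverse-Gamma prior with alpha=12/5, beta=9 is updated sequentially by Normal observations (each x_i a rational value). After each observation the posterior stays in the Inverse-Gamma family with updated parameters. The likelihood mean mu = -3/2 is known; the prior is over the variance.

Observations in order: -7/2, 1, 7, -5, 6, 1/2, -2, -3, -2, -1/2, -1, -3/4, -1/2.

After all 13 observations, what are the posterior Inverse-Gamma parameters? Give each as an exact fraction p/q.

alpha=89/10, beta=2857/32

obs 1: x=-7/2 → posterior Inverse-Gamma(29/10, 11)
obs 2: x=1 → posterior Inverse-Gamma(17/5, 113/8)
obs 3: x=7 → posterior Inverse-Gamma(39/10, 201/4)
obs 4: x=-5 → posterior Inverse-Gamma(22/5, 451/8)
obs 5: x=6 → posterior Inverse-Gamma(49/10, 169/2)
obs 6: x=1/2 → posterior Inverse-Gamma(27/5, 173/2)
obs 7: x=-2 → posterior Inverse-Gamma(59/10, 693/8)
obs 8: x=-3 → posterior Inverse-Gamma(32/5, 351/4)
obs 9: x=-2 → posterior Inverse-Gamma(69/10, 703/8)
obs 10: x=-1/2 → posterior Inverse-Gamma(37/5, 707/8)
obs 11: x=-1 → posterior Inverse-Gamma(79/10, 177/2)
obs 12: x=-3/4 → posterior Inverse-Gamma(42/5, 2841/32)
obs 13: x=-1/2 → posterior Inverse-Gamma(89/10, 2857/32)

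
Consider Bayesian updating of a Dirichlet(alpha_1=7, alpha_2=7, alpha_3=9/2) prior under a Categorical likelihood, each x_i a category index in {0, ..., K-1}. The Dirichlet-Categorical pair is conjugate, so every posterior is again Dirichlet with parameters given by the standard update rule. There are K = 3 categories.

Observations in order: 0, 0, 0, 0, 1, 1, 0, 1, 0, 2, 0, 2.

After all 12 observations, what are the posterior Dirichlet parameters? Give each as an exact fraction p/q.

obs 1: x=0 → posterior Dirichlet(8, 7, 9/2)
obs 2: x=0 → posterior Dirichlet(9, 7, 9/2)
obs 3: x=0 → posterior Dirichlet(10, 7, 9/2)
obs 4: x=0 → posterior Dirichlet(11, 7, 9/2)
obs 5: x=1 → posterior Dirichlet(11, 8, 9/2)
obs 6: x=1 → posterior Dirichlet(11, 9, 9/2)
obs 7: x=0 → posterior Dirichlet(12, 9, 9/2)
obs 8: x=1 → posterior Dirichlet(12, 10, 9/2)
obs 9: x=0 → posterior Dirichlet(13, 10, 9/2)
obs 10: x=2 → posterior Dirichlet(13, 10, 11/2)
obs 11: x=0 → posterior Dirichlet(14, 10, 11/2)
obs 12: x=2 → posterior Dirichlet(14, 10, 13/2)

alpha_1=14, alpha_2=10, alpha_3=13/2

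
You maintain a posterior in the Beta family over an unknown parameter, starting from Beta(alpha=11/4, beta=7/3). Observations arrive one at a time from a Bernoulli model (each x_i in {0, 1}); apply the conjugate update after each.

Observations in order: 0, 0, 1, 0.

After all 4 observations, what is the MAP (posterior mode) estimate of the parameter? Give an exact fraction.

33/85

obs 1: x=0 → posterior Beta(11/4, 10/3)
obs 2: x=0 → posterior Beta(11/4, 13/3)
obs 3: x=1 → posterior Beta(15/4, 13/3)
obs 4: x=0 → posterior Beta(15/4, 16/3)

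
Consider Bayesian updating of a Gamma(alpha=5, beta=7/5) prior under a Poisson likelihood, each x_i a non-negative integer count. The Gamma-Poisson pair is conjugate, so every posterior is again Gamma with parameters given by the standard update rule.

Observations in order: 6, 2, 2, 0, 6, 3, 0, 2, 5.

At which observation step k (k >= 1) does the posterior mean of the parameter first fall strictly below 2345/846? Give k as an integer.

obs 1: x=6 → posterior Gamma(11, 12/5)
obs 2: x=2 → posterior Gamma(13, 17/5)
obs 3: x=2 → posterior Gamma(15, 22/5)
obs 4: x=0 → posterior Gamma(15, 27/5)
obs 5: x=6 → posterior Gamma(21, 32/5)
obs 6: x=3 → posterior Gamma(24, 37/5)
obs 7: x=0 → posterior Gamma(24, 42/5)
obs 8: x=2 → posterior Gamma(26, 47/5)
obs 9: x=5 → posterior Gamma(31, 52/5)

k = 8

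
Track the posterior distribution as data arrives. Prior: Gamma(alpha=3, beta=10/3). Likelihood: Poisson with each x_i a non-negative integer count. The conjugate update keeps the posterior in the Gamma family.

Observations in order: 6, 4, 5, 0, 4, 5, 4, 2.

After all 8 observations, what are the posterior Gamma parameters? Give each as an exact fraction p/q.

alpha=33, beta=34/3

obs 1: x=6 → posterior Gamma(9, 13/3)
obs 2: x=4 → posterior Gamma(13, 16/3)
obs 3: x=5 → posterior Gamma(18, 19/3)
obs 4: x=0 → posterior Gamma(18, 22/3)
obs 5: x=4 → posterior Gamma(22, 25/3)
obs 6: x=5 → posterior Gamma(27, 28/3)
obs 7: x=4 → posterior Gamma(31, 31/3)
obs 8: x=2 → posterior Gamma(33, 34/3)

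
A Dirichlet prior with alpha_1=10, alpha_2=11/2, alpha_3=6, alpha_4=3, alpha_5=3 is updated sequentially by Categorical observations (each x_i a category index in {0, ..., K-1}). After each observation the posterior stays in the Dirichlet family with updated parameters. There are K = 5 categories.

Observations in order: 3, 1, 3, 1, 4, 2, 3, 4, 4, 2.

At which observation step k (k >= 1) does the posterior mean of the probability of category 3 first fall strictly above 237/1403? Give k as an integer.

obs 1: x=3 → posterior Dirichlet(10, 11/2, 6, 4, 3)
obs 2: x=1 → posterior Dirichlet(10, 13/2, 6, 4, 3)
obs 3: x=3 → posterior Dirichlet(10, 13/2, 6, 5, 3)
obs 4: x=1 → posterior Dirichlet(10, 15/2, 6, 5, 3)
obs 5: x=4 → posterior Dirichlet(10, 15/2, 6, 5, 4)
obs 6: x=2 → posterior Dirichlet(10, 15/2, 7, 5, 4)
obs 7: x=3 → posterior Dirichlet(10, 15/2, 7, 6, 4)
obs 8: x=4 → posterior Dirichlet(10, 15/2, 7, 6, 5)
obs 9: x=4 → posterior Dirichlet(10, 15/2, 7, 6, 6)
obs 10: x=2 → posterior Dirichlet(10, 15/2, 8, 6, 6)

k = 7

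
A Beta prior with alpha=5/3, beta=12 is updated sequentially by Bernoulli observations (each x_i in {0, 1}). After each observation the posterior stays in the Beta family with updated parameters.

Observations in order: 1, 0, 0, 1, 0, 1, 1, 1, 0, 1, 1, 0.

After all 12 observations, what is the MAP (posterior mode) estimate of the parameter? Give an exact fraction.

obs 1: x=1 → posterior Beta(8/3, 12)
obs 2: x=0 → posterior Beta(8/3, 13)
obs 3: x=0 → posterior Beta(8/3, 14)
obs 4: x=1 → posterior Beta(11/3, 14)
obs 5: x=0 → posterior Beta(11/3, 15)
obs 6: x=1 → posterior Beta(14/3, 15)
obs 7: x=1 → posterior Beta(17/3, 15)
obs 8: x=1 → posterior Beta(20/3, 15)
obs 9: x=0 → posterior Beta(20/3, 16)
obs 10: x=1 → posterior Beta(23/3, 16)
obs 11: x=1 → posterior Beta(26/3, 16)
obs 12: x=0 → posterior Beta(26/3, 17)

23/71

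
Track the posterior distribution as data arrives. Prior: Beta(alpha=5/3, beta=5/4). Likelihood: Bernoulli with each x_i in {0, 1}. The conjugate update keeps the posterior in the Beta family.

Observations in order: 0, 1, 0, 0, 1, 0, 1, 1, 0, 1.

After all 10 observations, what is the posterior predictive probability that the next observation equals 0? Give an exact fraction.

15/31

obs 1: x=0 → posterior Beta(5/3, 9/4)
obs 2: x=1 → posterior Beta(8/3, 9/4)
obs 3: x=0 → posterior Beta(8/3, 13/4)
obs 4: x=0 → posterior Beta(8/3, 17/4)
obs 5: x=1 → posterior Beta(11/3, 17/4)
obs 6: x=0 → posterior Beta(11/3, 21/4)
obs 7: x=1 → posterior Beta(14/3, 21/4)
obs 8: x=1 → posterior Beta(17/3, 21/4)
obs 9: x=0 → posterior Beta(17/3, 25/4)
obs 10: x=1 → posterior Beta(20/3, 25/4)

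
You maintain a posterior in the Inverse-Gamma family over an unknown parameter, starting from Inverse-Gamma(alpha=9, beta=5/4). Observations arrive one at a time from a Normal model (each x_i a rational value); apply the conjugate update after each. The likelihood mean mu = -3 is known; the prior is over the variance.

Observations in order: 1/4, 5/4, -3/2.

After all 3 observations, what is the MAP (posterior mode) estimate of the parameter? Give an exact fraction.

267/184

obs 1: x=1/4 → posterior Inverse-Gamma(19/2, 209/32)
obs 2: x=5/4 → posterior Inverse-Gamma(10, 249/16)
obs 3: x=-3/2 → posterior Inverse-Gamma(21/2, 267/16)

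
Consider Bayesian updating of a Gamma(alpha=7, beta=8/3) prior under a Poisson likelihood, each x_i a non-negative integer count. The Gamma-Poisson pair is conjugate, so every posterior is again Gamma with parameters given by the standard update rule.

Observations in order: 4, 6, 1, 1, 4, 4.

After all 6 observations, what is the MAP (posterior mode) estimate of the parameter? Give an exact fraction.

obs 1: x=4 → posterior Gamma(11, 11/3)
obs 2: x=6 → posterior Gamma(17, 14/3)
obs 3: x=1 → posterior Gamma(18, 17/3)
obs 4: x=1 → posterior Gamma(19, 20/3)
obs 5: x=4 → posterior Gamma(23, 23/3)
obs 6: x=4 → posterior Gamma(27, 26/3)

3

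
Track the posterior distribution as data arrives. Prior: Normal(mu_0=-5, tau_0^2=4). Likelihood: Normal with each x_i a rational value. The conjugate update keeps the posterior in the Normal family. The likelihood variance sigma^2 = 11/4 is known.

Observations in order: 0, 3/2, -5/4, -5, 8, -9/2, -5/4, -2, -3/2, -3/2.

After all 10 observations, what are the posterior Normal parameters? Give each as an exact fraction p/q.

obs 1: x=0 → posterior Normal(-55/27, 44/27)
obs 2: x=3/2 → posterior Normal(-31/43, 44/43)
obs 3: x=-5/4 → posterior Normal(-51/59, 44/59)
obs 4: x=-5 → posterior Normal(-131/75, 44/75)
obs 5: x=8 → posterior Normal(-3/91, 44/91)
obs 6: x=-9/2 → posterior Normal(-75/107, 44/107)
obs 7: x=-5/4 → posterior Normal(-95/123, 44/123)
obs 8: x=-2 → posterior Normal(-127/139, 44/139)
obs 9: x=-3/2 → posterior Normal(-151/155, 44/155)
obs 10: x=-3/2 → posterior Normal(-175/171, 44/171)

mu_0=-175/171, tau_0^2=44/171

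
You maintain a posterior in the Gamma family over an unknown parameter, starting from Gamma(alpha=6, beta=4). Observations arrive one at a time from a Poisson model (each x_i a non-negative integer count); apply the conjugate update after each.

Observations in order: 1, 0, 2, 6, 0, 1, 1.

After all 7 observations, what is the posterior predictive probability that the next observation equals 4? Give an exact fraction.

816296951026359440165/15335039969789900488704

obs 1: x=1 → posterior Gamma(7, 5)
obs 2: x=0 → posterior Gamma(7, 6)
obs 3: x=2 → posterior Gamma(9, 7)
obs 4: x=6 → posterior Gamma(15, 8)
obs 5: x=0 → posterior Gamma(15, 9)
obs 6: x=1 → posterior Gamma(16, 10)
obs 7: x=1 → posterior Gamma(17, 11)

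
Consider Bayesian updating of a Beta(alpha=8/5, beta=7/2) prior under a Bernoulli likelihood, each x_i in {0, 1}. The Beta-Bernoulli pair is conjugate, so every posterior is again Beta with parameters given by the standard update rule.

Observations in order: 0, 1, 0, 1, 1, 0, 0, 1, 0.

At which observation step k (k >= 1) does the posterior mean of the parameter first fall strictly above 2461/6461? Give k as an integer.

obs 1: x=0 → posterior Beta(8/5, 9/2)
obs 2: x=1 → posterior Beta(13/5, 9/2)
obs 3: x=0 → posterior Beta(13/5, 11/2)
obs 4: x=1 → posterior Beta(18/5, 11/2)
obs 5: x=1 → posterior Beta(23/5, 11/2)
obs 6: x=0 → posterior Beta(23/5, 13/2)
obs 7: x=0 → posterior Beta(23/5, 15/2)
obs 8: x=1 → posterior Beta(28/5, 15/2)
obs 9: x=0 → posterior Beta(28/5, 17/2)

k = 4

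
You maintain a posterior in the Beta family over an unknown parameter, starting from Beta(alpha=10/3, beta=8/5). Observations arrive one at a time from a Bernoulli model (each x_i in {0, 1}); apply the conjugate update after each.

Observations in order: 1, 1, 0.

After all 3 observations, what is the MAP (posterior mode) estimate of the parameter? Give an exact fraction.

65/89

obs 1: x=1 → posterior Beta(13/3, 8/5)
obs 2: x=1 → posterior Beta(16/3, 8/5)
obs 3: x=0 → posterior Beta(16/3, 13/5)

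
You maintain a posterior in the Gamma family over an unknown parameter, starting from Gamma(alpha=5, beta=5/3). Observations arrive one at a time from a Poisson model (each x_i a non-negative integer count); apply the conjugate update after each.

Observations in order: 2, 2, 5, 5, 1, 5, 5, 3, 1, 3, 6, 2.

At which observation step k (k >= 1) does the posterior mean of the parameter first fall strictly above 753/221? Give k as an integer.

k = 7

obs 1: x=2 → posterior Gamma(7, 8/3)
obs 2: x=2 → posterior Gamma(9, 11/3)
obs 3: x=5 → posterior Gamma(14, 14/3)
obs 4: x=5 → posterior Gamma(19, 17/3)
obs 5: x=1 → posterior Gamma(20, 20/3)
obs 6: x=5 → posterior Gamma(25, 23/3)
obs 7: x=5 → posterior Gamma(30, 26/3)
obs 8: x=3 → posterior Gamma(33, 29/3)
obs 9: x=1 → posterior Gamma(34, 32/3)
obs 10: x=3 → posterior Gamma(37, 35/3)
obs 11: x=6 → posterior Gamma(43, 38/3)
obs 12: x=2 → posterior Gamma(45, 41/3)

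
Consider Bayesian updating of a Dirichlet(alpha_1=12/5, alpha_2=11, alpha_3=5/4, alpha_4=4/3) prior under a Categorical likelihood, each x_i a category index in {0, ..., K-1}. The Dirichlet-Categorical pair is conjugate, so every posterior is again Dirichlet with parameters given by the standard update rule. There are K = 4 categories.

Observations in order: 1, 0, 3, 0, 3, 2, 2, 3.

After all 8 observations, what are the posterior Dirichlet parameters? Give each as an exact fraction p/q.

obs 1: x=1 → posterior Dirichlet(12/5, 12, 5/4, 4/3)
obs 2: x=0 → posterior Dirichlet(17/5, 12, 5/4, 4/3)
obs 3: x=3 → posterior Dirichlet(17/5, 12, 5/4, 7/3)
obs 4: x=0 → posterior Dirichlet(22/5, 12, 5/4, 7/3)
obs 5: x=3 → posterior Dirichlet(22/5, 12, 5/4, 10/3)
obs 6: x=2 → posterior Dirichlet(22/5, 12, 9/4, 10/3)
obs 7: x=2 → posterior Dirichlet(22/5, 12, 13/4, 10/3)
obs 8: x=3 → posterior Dirichlet(22/5, 12, 13/4, 13/3)

alpha_1=22/5, alpha_2=12, alpha_3=13/4, alpha_4=13/3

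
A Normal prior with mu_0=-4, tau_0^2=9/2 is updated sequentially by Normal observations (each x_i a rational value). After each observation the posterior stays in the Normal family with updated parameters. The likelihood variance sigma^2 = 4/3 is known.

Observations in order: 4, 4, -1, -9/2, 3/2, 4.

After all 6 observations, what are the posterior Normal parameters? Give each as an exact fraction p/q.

obs 1: x=4 → posterior Normal(76/35, 36/35)
obs 2: x=4 → posterior Normal(92/31, 18/31)
obs 3: x=-1 → posterior Normal(157/89, 36/89)
obs 4: x=-9/2 → posterior Normal(71/232, 9/29)
obs 5: x=3/2 → posterior Normal(76/143, 36/143)
obs 6: x=4 → posterior Normal(92/85, 18/85)

mu_0=92/85, tau_0^2=18/85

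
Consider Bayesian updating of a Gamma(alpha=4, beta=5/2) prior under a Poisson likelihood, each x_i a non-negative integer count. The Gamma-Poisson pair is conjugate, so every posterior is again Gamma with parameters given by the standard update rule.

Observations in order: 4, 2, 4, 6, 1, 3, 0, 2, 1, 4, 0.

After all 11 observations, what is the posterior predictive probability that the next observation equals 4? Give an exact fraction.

174859792603330644632076242187547889476601287171968/1527319604909066255442244538517804134059453082180549

obs 1: x=4 → posterior Gamma(8, 7/2)
obs 2: x=2 → posterior Gamma(10, 9/2)
obs 3: x=4 → posterior Gamma(14, 11/2)
obs 4: x=6 → posterior Gamma(20, 13/2)
obs 5: x=1 → posterior Gamma(21, 15/2)
obs 6: x=3 → posterior Gamma(24, 17/2)
obs 7: x=0 → posterior Gamma(24, 19/2)
obs 8: x=2 → posterior Gamma(26, 21/2)
obs 9: x=1 → posterior Gamma(27, 23/2)
obs 10: x=4 → posterior Gamma(31, 25/2)
obs 11: x=0 → posterior Gamma(31, 27/2)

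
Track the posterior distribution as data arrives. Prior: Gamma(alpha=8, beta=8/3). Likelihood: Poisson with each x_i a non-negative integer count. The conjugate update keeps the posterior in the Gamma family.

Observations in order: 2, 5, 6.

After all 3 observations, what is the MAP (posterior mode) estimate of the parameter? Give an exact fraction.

obs 1: x=2 → posterior Gamma(10, 11/3)
obs 2: x=5 → posterior Gamma(15, 14/3)
obs 3: x=6 → posterior Gamma(21, 17/3)

60/17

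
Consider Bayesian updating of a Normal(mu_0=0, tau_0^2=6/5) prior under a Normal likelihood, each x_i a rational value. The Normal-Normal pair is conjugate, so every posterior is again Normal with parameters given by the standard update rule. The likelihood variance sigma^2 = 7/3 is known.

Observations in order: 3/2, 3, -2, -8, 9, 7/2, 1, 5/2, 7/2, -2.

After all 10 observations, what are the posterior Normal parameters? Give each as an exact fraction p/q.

obs 1: x=3/2 → posterior Normal(27/53, 42/53)
obs 2: x=3 → posterior Normal(81/71, 42/71)
obs 3: x=-2 → posterior Normal(45/89, 42/89)
obs 4: x=-8 → posterior Normal(-99/107, 42/107)
obs 5: x=9 → posterior Normal(63/125, 42/125)
obs 6: x=7/2 → posterior Normal(126/143, 42/143)
obs 7: x=1 → posterior Normal(144/161, 6/23)
obs 8: x=5/2 → posterior Normal(189/179, 42/179)
obs 9: x=7/2 → posterior Normal(252/197, 42/197)
obs 10: x=-2 → posterior Normal(216/215, 42/215)

mu_0=216/215, tau_0^2=42/215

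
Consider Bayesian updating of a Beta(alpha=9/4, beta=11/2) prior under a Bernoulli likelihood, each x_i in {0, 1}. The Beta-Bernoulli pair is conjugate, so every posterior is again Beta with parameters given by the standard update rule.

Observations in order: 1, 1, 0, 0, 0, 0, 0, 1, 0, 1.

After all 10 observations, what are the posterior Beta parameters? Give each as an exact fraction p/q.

alpha=25/4, beta=23/2

obs 1: x=1 → posterior Beta(13/4, 11/2)
obs 2: x=1 → posterior Beta(17/4, 11/2)
obs 3: x=0 → posterior Beta(17/4, 13/2)
obs 4: x=0 → posterior Beta(17/4, 15/2)
obs 5: x=0 → posterior Beta(17/4, 17/2)
obs 6: x=0 → posterior Beta(17/4, 19/2)
obs 7: x=0 → posterior Beta(17/4, 21/2)
obs 8: x=1 → posterior Beta(21/4, 21/2)
obs 9: x=0 → posterior Beta(21/4, 23/2)
obs 10: x=1 → posterior Beta(25/4, 23/2)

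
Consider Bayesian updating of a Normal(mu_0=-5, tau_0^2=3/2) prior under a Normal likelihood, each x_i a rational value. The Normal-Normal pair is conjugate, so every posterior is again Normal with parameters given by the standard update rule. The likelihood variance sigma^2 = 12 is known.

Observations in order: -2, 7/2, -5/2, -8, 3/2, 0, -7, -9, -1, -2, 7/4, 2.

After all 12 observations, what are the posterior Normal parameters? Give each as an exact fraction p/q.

mu_0=-251/80, tau_0^2=3/5

obs 1: x=-2 → posterior Normal(-14/3, 4/3)
obs 2: x=7/2 → posterior Normal(-77/20, 6/5)
obs 3: x=-5/2 → posterior Normal(-41/11, 12/11)
obs 4: x=-8 → posterior Normal(-49/12, 1)
obs 5: x=3/2 → posterior Normal(-95/26, 12/13)
obs 6: x=0 → posterior Normal(-95/28, 6/7)
obs 7: x=-7 → posterior Normal(-109/30, 4/5)
obs 8: x=-9 → posterior Normal(-127/32, 3/4)
obs 9: x=-1 → posterior Normal(-129/34, 12/17)
obs 10: x=-2 → posterior Normal(-133/36, 2/3)
obs 11: x=7/4 → posterior Normal(-259/76, 12/19)
obs 12: x=2 → posterior Normal(-251/80, 3/5)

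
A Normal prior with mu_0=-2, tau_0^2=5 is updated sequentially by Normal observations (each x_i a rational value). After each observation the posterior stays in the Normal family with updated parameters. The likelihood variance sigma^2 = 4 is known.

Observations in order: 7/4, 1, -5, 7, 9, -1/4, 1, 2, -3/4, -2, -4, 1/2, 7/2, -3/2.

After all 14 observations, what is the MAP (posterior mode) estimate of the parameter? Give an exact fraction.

obs 1: x=7/4 → posterior Normal(1/12, 20/9)
obs 2: x=1 → posterior Normal(23/56, 10/7)
obs 3: x=-5 → posterior Normal(-77/76, 20/19)
obs 4: x=7 → posterior Normal(21/32, 5/6)
obs 5: x=9 → posterior Normal(243/116, 20/29)
obs 6: x=-1/4 → posterior Normal(7/4, 10/17)
obs 7: x=1 → posterior Normal(43/26, 20/39)
obs 8: x=2 → posterior Normal(149/88, 5/11)
obs 9: x=-3/4 → posterior Normal(283/196, 20/49)
obs 10: x=-2 → posterior Normal(9/8, 10/27)
obs 11: x=-4 → posterior Normal(163/236, 20/59)
obs 12: x=1/2 → posterior Normal(173/256, 5/16)
obs 13: x=7/2 → posterior Normal(81/92, 20/69)
obs 14: x=-3/2 → posterior Normal(213/296, 10/37)

213/296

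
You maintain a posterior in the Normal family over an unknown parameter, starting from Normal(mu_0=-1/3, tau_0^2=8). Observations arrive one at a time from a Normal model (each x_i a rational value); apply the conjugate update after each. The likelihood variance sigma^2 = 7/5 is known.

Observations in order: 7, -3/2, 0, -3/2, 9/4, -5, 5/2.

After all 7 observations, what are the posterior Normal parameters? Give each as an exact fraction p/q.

mu_0=443/861, tau_0^2=8/41

obs 1: x=7 → posterior Normal(833/141, 56/47)
obs 2: x=-3/2 → posterior Normal(653/261, 56/87)
obs 3: x=0 → posterior Normal(653/381, 56/127)
obs 4: x=-3/2 → posterior Normal(473/501, 56/167)
obs 5: x=9/4 → posterior Normal(743/621, 56/207)
obs 6: x=-5 → posterior Normal(11/57, 56/247)
obs 7: x=5/2 → posterior Normal(443/861, 8/41)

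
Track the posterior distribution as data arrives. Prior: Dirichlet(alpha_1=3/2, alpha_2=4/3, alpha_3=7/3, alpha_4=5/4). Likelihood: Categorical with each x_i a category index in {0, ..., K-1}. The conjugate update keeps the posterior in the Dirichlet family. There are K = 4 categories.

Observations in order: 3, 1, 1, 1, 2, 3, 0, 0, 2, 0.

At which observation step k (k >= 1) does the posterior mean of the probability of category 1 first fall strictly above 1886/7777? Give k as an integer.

k = 2

obs 1: x=3 → posterior Dirichlet(3/2, 4/3, 7/3, 9/4)
obs 2: x=1 → posterior Dirichlet(3/2, 7/3, 7/3, 9/4)
obs 3: x=1 → posterior Dirichlet(3/2, 10/3, 7/3, 9/4)
obs 4: x=1 → posterior Dirichlet(3/2, 13/3, 7/3, 9/4)
obs 5: x=2 → posterior Dirichlet(3/2, 13/3, 10/3, 9/4)
obs 6: x=3 → posterior Dirichlet(3/2, 13/3, 10/3, 13/4)
obs 7: x=0 → posterior Dirichlet(5/2, 13/3, 10/3, 13/4)
obs 8: x=0 → posterior Dirichlet(7/2, 13/3, 10/3, 13/4)
obs 9: x=2 → posterior Dirichlet(7/2, 13/3, 13/3, 13/4)
obs 10: x=0 → posterior Dirichlet(9/2, 13/3, 13/3, 13/4)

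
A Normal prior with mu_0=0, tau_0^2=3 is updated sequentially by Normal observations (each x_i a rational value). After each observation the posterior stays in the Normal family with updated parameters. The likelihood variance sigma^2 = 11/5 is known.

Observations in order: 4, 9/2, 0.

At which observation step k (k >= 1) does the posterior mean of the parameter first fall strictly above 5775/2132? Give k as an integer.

obs 1: x=4 → posterior Normal(30/13, 33/26)
obs 2: x=9/2 → posterior Normal(255/82, 33/41)
obs 3: x=0 → posterior Normal(255/112, 33/56)

k = 2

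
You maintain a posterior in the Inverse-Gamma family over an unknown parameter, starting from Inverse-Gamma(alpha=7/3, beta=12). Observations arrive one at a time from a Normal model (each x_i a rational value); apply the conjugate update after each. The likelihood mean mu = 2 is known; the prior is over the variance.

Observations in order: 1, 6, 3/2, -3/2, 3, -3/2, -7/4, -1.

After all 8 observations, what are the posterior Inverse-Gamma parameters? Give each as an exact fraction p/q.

obs 1: x=1 → posterior Inverse-Gamma(17/6, 25/2)
obs 2: x=6 → posterior Inverse-Gamma(10/3, 41/2)
obs 3: x=3/2 → posterior Inverse-Gamma(23/6, 165/8)
obs 4: x=-3/2 → posterior Inverse-Gamma(13/3, 107/4)
obs 5: x=3 → posterior Inverse-Gamma(29/6, 109/4)
obs 6: x=-3/2 → posterior Inverse-Gamma(16/3, 267/8)
obs 7: x=-7/4 → posterior Inverse-Gamma(35/6, 1293/32)
obs 8: x=-1 → posterior Inverse-Gamma(19/3, 1437/32)

alpha=19/3, beta=1437/32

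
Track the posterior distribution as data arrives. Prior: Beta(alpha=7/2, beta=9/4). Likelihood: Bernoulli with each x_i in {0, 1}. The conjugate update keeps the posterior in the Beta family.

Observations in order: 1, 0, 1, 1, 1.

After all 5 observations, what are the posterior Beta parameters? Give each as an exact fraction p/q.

alpha=15/2, beta=13/4

obs 1: x=1 → posterior Beta(9/2, 9/4)
obs 2: x=0 → posterior Beta(9/2, 13/4)
obs 3: x=1 → posterior Beta(11/2, 13/4)
obs 4: x=1 → posterior Beta(13/2, 13/4)
obs 5: x=1 → posterior Beta(15/2, 13/4)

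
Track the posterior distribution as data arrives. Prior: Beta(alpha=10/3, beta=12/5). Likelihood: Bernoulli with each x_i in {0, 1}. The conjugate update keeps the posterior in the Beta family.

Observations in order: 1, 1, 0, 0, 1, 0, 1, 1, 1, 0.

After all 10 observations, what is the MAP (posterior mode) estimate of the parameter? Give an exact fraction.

125/206

obs 1: x=1 → posterior Beta(13/3, 12/5)
obs 2: x=1 → posterior Beta(16/3, 12/5)
obs 3: x=0 → posterior Beta(16/3, 17/5)
obs 4: x=0 → posterior Beta(16/3, 22/5)
obs 5: x=1 → posterior Beta(19/3, 22/5)
obs 6: x=0 → posterior Beta(19/3, 27/5)
obs 7: x=1 → posterior Beta(22/3, 27/5)
obs 8: x=1 → posterior Beta(25/3, 27/5)
obs 9: x=1 → posterior Beta(28/3, 27/5)
obs 10: x=0 → posterior Beta(28/3, 32/5)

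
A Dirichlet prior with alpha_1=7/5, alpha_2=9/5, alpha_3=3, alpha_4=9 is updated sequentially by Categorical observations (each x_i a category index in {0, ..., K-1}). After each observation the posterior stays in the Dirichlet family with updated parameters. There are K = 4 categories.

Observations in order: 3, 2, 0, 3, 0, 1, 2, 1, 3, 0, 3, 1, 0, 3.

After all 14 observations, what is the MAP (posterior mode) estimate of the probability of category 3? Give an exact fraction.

65/126

obs 1: x=3 → posterior Dirichlet(7/5, 9/5, 3, 10)
obs 2: x=2 → posterior Dirichlet(7/5, 9/5, 4, 10)
obs 3: x=0 → posterior Dirichlet(12/5, 9/5, 4, 10)
obs 4: x=3 → posterior Dirichlet(12/5, 9/5, 4, 11)
obs 5: x=0 → posterior Dirichlet(17/5, 9/5, 4, 11)
obs 6: x=1 → posterior Dirichlet(17/5, 14/5, 4, 11)
obs 7: x=2 → posterior Dirichlet(17/5, 14/5, 5, 11)
obs 8: x=1 → posterior Dirichlet(17/5, 19/5, 5, 11)
obs 9: x=3 → posterior Dirichlet(17/5, 19/5, 5, 12)
obs 10: x=0 → posterior Dirichlet(22/5, 19/5, 5, 12)
obs 11: x=3 → posterior Dirichlet(22/5, 19/5, 5, 13)
obs 12: x=1 → posterior Dirichlet(22/5, 24/5, 5, 13)
obs 13: x=0 → posterior Dirichlet(27/5, 24/5, 5, 13)
obs 14: x=3 → posterior Dirichlet(27/5, 24/5, 5, 14)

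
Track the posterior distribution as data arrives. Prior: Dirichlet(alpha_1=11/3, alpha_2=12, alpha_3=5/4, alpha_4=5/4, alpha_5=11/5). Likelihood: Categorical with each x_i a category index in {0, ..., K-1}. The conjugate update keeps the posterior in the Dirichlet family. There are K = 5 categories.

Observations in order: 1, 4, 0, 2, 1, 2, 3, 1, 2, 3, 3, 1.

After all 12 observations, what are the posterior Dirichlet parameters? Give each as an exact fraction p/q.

obs 1: x=1 → posterior Dirichlet(11/3, 13, 5/4, 5/4, 11/5)
obs 2: x=4 → posterior Dirichlet(11/3, 13, 5/4, 5/4, 16/5)
obs 3: x=0 → posterior Dirichlet(14/3, 13, 5/4, 5/4, 16/5)
obs 4: x=2 → posterior Dirichlet(14/3, 13, 9/4, 5/4, 16/5)
obs 5: x=1 → posterior Dirichlet(14/3, 14, 9/4, 5/4, 16/5)
obs 6: x=2 → posterior Dirichlet(14/3, 14, 13/4, 5/4, 16/5)
obs 7: x=3 → posterior Dirichlet(14/3, 14, 13/4, 9/4, 16/5)
obs 8: x=1 → posterior Dirichlet(14/3, 15, 13/4, 9/4, 16/5)
obs 9: x=2 → posterior Dirichlet(14/3, 15, 17/4, 9/4, 16/5)
obs 10: x=3 → posterior Dirichlet(14/3, 15, 17/4, 13/4, 16/5)
obs 11: x=3 → posterior Dirichlet(14/3, 15, 17/4, 17/4, 16/5)
obs 12: x=1 → posterior Dirichlet(14/3, 16, 17/4, 17/4, 16/5)

alpha_1=14/3, alpha_2=16, alpha_3=17/4, alpha_4=17/4, alpha_5=16/5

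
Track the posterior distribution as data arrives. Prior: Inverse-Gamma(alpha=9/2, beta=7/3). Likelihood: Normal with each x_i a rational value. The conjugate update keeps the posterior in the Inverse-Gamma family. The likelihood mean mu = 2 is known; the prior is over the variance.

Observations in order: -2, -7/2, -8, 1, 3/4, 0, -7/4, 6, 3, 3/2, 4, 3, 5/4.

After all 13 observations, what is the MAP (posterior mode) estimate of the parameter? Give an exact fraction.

9329/1152

obs 1: x=-2 → posterior Inverse-Gamma(5, 31/3)
obs 2: x=-7/2 → posterior Inverse-Gamma(11/2, 611/24)
obs 3: x=-8 → posterior Inverse-Gamma(6, 1811/24)
obs 4: x=1 → posterior Inverse-Gamma(13/2, 1823/24)
obs 5: x=3/4 → posterior Inverse-Gamma(7, 7367/96)
obs 6: x=0 → posterior Inverse-Gamma(15/2, 7559/96)
obs 7: x=-7/4 → posterior Inverse-Gamma(8, 4117/48)
obs 8: x=6 → posterior Inverse-Gamma(17/2, 4501/48)
obs 9: x=3 → posterior Inverse-Gamma(9, 4525/48)
obs 10: x=3/2 → posterior Inverse-Gamma(19/2, 4531/48)
obs 11: x=4 → posterior Inverse-Gamma(10, 4627/48)
obs 12: x=3 → posterior Inverse-Gamma(21/2, 4651/48)
obs 13: x=5/4 → posterior Inverse-Gamma(11, 9329/96)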